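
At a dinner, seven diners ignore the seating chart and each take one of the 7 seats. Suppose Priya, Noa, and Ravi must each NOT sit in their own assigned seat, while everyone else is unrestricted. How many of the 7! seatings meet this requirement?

Let A_j be the event that the j-th constrained one is fixed. By inclusion-exclusion over the 3 events:
Σ_{j=0}^{3} (-1)^j C(3,j)(7-j)!
= C(3,0)·7! - C(3,1)·6! + C(3,2)·5! - C(3,3)·4!
= 5040 - 2160 + 360 - 24
= 3216

3216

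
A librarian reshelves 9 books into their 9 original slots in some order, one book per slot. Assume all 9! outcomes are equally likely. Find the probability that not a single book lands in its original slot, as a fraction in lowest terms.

16687/45360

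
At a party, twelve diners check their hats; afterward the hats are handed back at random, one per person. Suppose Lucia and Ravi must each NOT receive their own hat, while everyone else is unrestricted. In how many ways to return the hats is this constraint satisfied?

Let A_j be the event that the j-th constrained one is fixed. By inclusion-exclusion over the 2 events:
Σ_{j=0}^{2} (-1)^j C(2,j)(12-j)!
= C(2,0)·12! - C(2,1)·11! + C(2,2)·10!
= 479001600 - 79833600 + 3628800
= 402796800

402796800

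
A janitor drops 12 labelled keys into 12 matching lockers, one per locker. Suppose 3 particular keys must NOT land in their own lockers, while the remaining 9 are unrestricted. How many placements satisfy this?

369774720

Let A_j be the event that the j-th constrained one is fixed. By inclusion-exclusion over the 3 events:
Σ_{j=0}^{3} (-1)^j C(3,j)(12-j)!
= C(3,0)·12! - C(3,1)·11! + C(3,2)·10! - C(3,3)·9!
= 479001600 - 119750400 + 10886400 - 362880
= 369774720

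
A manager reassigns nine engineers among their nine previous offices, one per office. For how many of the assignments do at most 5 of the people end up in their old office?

362675

Sum C(9,i)·!(9-i) for i = 0..5:
  i=0: C(9,0)·!9 = 1·133496 = 133496
  i=1: C(9,1)·!8 = 9·14833 = 133497
  i=2: C(9,2)·!7 = 36·1854 = 66744
  i=3: C(9,3)·!6 = 84·265 = 22260
  i=4: C(9,4)·!5 = 126·44 = 5544
  i=5: C(9,5)·!4 = 126·9 = 1134
Total = 362675.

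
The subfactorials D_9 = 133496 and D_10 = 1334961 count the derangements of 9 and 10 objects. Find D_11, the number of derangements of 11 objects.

14684570

D_11 = (11-1)·(D_10 + D_9) = 10·(1334961 + 133496) = 10·1468457 = 14684570.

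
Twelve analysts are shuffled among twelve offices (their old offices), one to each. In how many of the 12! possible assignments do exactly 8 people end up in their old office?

4455

Choose which 8 of the 12 are fixed: C(12,8) = 495.
The remaining 4 must be deranged: !4 = 9.
Total: 495 × 9 = 4455.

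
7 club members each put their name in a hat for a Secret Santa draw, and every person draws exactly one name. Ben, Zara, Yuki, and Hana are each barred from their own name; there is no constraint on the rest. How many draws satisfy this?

Inclusion-exclusion on the 4 forbidden self-matches:
Σ_{j=0}^{4} (-1)^j C(4,j)(7-j)!
= C(4,0)·7! - C(4,1)·6! + C(4,2)·5! - C(4,3)·4! + C(4,4)·3!
= 5040 - 2880 + 720 - 96 + 6
= 2790

2790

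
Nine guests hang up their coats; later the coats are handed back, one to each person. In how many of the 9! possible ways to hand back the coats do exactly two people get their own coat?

66744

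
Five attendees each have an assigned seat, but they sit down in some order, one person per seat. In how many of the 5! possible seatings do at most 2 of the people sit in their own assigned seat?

109

# with exactly i fixed is C(5,i)·!(5-i); sum over i=0..2:
  i=0: C(5,0)·!5 = 1·44 = 44
  i=1: C(5,1)·!4 = 5·9 = 45
  i=2: C(5,2)·!3 = 10·2 = 20
Total = 109.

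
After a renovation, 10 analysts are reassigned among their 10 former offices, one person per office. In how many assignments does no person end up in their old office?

1334961

By inclusion-exclusion, !10 = Σ (-1)^k · 10!/k! for k=0..10
= 10! - 10!/1! + 10!/2! - 10!/3! + 10!/4! - 10!/5! + 10!/6! - 10!/7! + 10!/8! - 10!/9! + 10!/10!
= 3628800 - 3628800 + 1814400 - 604800 + 151200 - 30240 + 5040 - 720 + 90 - 10 + 1
= 1334961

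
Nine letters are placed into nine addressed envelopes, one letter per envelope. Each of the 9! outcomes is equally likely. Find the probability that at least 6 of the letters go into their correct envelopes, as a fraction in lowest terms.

41/72576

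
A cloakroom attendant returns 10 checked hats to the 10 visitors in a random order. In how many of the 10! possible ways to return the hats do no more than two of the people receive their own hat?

Sum C(10,i)·!(10-i) for i = 0..2:
  i=0: C(10,0)·!10 = 1·1334961 = 1334961
  i=1: C(10,1)·!9 = 10·133496 = 1334960
  i=2: C(10,2)·!8 = 45·14833 = 667485
Total = 3337406.

3337406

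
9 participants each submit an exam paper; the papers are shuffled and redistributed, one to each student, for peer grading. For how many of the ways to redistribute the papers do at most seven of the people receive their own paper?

362879

Sum C(9,i)·!(9-i) for i = 0..7:
  i=0: C(9,0)·!9 = 1·133496 = 133496
  i=1: C(9,1)·!8 = 9·14833 = 133497
  i=2: C(9,2)·!7 = 36·1854 = 66744
  i=3: C(9,3)·!6 = 84·265 = 22260
  i=4: C(9,4)·!5 = 126·44 = 5544
  i=5: C(9,5)·!4 = 126·9 = 1134
  i=6: C(9,6)·!3 = 84·2 = 168
  i=7: C(9,7)·!2 = 36·1 = 36
Total = 362879.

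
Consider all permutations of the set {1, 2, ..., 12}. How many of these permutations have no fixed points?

176214841

Use !n = n·!(n-1) + (-1)^n.
!12 = 12·14684570 + 1 = 176214841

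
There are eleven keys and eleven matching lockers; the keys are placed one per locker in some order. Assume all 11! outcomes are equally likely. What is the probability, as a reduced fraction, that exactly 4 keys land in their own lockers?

103/6720

Favorable outcomes: C(11,4)·!7 = 330·1854 = 611820.
Total outcomes: 11! = 39916800.
Probability = 611820/39916800 = 103/6720.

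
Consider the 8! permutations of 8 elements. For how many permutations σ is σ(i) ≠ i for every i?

14833

By inclusion-exclusion, !8 = Σ (-1)^k · 8!/k! for k=0..8
= 8! - 8!/1! + 8!/2! - 8!/3! + 8!/4! - 8!/5! + 8!/6! - 8!/7! + 8!/8!
= 40320 - 40320 + 20160 - 6720 + 1680 - 336 + 56 - 8 + 1
= 14833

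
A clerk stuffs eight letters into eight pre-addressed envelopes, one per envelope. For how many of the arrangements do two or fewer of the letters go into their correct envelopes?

Sum C(8,i)·!(8-i) for i = 0..2:
  i=0: C(8,0)·!8 = 1·14833 = 14833
  i=1: C(8,1)·!7 = 8·1854 = 14832
  i=2: C(8,2)·!6 = 28·265 = 7420
Total = 37085.

37085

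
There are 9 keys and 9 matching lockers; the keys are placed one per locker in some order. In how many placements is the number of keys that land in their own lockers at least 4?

6883

# with exactly i fixed is C(9,i)·!(9-i); sum over i=4..9:
  i=4: C(9,4)·!5 = 126·44 = 5544
  i=5: C(9,5)·!4 = 126·9 = 1134
  i=6: C(9,6)·!3 = 84·2 = 168
  i=7: C(9,7)·!2 = 36·1 = 36
  i=8: C(9,8)·!1 = 9·0 = 0
  i=9: C(9,9)·!0 = 1·1 = 1
Total = 6883.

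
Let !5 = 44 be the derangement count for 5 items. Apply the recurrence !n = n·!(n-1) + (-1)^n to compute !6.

!6 = 6·44 + 1 = 265.

265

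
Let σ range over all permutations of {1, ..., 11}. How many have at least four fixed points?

757934

# with exactly i fixed is C(11,i)·!(11-i); sum over i=4..11:
  i=4: C(11,4)·!7 = 330·1854 = 611820
  i=5: C(11,5)·!6 = 462·265 = 122430
  i=6: C(11,6)·!5 = 462·44 = 20328
  i=7: C(11,7)·!4 = 330·9 = 2970
  i=8: C(11,8)·!3 = 165·2 = 330
  i=9: C(11,9)·!2 = 55·1 = 55
  i=10: C(11,10)·!1 = 11·0 = 0
  i=11: C(11,11)·!0 = 1·1 = 1
Total = 757934.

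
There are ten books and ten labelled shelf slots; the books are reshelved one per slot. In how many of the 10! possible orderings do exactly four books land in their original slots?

55650

Choose which 4 of the 10 are fixed: C(10,4) = 210.
The remaining 6 must be deranged: !6 = 265.
Total: 210 × 265 = 55650.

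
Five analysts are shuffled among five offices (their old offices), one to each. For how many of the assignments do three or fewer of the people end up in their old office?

Sum C(5,i)·!(5-i) for i = 0..3:
  i=0: C(5,0)·!5 = 1·44 = 44
  i=1: C(5,1)·!4 = 5·9 = 45
  i=2: C(5,2)·!3 = 10·2 = 20
  i=3: C(5,3)·!2 = 10·1 = 10
Total = 119.

119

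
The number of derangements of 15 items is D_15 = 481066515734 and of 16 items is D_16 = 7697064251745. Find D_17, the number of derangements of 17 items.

130850092279664

D_17 = (17-1)·(D_16 + D_15) = 16·(7697064251745 + 481066515734) = 16·8178130767479 = 130850092279664.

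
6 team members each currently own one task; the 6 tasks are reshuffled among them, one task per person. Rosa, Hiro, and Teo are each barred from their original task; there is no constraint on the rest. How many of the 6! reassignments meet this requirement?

426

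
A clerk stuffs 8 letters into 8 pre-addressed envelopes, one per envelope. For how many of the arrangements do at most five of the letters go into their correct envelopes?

# with exactly i fixed is C(8,i)·!(8-i); sum over i=0..5:
  i=0: C(8,0)·!8 = 1·14833 = 14833
  i=1: C(8,1)·!7 = 8·1854 = 14832
  i=2: C(8,2)·!6 = 28·265 = 7420
  i=3: C(8,3)·!5 = 56·44 = 2464
  i=4: C(8,4)·!4 = 70·9 = 630
  i=5: C(8,5)·!3 = 56·2 = 112
Total = 40291.

40291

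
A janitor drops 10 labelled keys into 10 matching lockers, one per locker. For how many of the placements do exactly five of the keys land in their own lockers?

Pick the 5 fixed positions: C(10,5) = 252 ways.
The remaining 5 must be deranged: !5 = 44.
Total: 252 × 44 = 11088.

11088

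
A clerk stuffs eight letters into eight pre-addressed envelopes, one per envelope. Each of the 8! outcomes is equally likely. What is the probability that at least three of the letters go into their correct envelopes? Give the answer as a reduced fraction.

Favorable outcomes: Σ_{i≥3} C(8,i)·!(8-i) = 56·44 + 70·9 + 56·2 + 28·1 + 8·0 + 1·1 = 3235.
Total outcomes: 8! = 40320.
Probability = 3235/40320 = 647/8064.

647/8064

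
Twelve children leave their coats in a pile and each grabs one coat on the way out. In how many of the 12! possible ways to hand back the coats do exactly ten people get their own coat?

Pick the 10 fixed positions: C(12,10) = 66 ways.
The other 2 form a derangement: !2 = 1.
Total: 66 × 1 = 66.

66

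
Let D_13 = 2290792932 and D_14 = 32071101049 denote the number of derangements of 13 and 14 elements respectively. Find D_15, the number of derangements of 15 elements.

481066515734

D_15 = (15-1)·(D_14 + D_13) = 14·(32071101049 + 2290792932) = 14·34361893981 = 481066515734.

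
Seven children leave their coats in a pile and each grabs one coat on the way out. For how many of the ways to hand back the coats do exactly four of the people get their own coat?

Pick the 4 fixed positions: C(7,4) = 35 ways.
The remaining 3 must be deranged: !3 = 2.
Total: 35 × 2 = 70.

70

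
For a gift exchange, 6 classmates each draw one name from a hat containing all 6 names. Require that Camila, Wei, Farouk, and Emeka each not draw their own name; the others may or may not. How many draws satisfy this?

362

Let A_j be the event that the j-th constrained one is fixed. By inclusion-exclusion over the 4 events:
Σ_{j=0}^{4} (-1)^j C(4,j)(6-j)!
= C(4,0)·6! - C(4,1)·5! + C(4,2)·4! - C(4,3)·3! + C(4,4)·2!
= 720 - 480 + 144 - 24 + 2
= 362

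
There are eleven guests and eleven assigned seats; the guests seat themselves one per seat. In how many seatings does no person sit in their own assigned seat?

!11 is the nearest integer to 11!/e.
11! = 39916800, and 39916800/e ≈ 14684570.08, so !11 = 14684570.

14684570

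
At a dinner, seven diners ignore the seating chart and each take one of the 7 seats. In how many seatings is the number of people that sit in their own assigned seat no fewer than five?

22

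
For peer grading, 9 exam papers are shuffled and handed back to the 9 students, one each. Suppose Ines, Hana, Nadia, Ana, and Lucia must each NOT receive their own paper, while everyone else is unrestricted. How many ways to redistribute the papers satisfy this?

Let A_j be the event that the j-th constrained one is fixed. By inclusion-exclusion over the 5 events:
Σ_{j=0}^{5} (-1)^j C(5,j)(9-j)!
= C(5,0)·9! - C(5,1)·8! + C(5,2)·7! - C(5,3)·6! + C(5,4)·5! - C(5,5)·4!
= 362880 - 201600 + 50400 - 7200 + 600 - 24
= 205056

205056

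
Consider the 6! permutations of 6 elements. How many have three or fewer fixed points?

704

# with exactly i fixed is C(6,i)·!(6-i); sum over i=0..3:
  i=0: C(6,0)·!6 = 1·265 = 265
  i=1: C(6,1)·!5 = 6·44 = 264
  i=2: C(6,2)·!4 = 15·9 = 135
  i=3: C(6,3)·!3 = 20·2 = 40
Total = 704.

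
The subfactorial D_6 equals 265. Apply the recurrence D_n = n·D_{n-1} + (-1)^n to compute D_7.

1854

D_7 = 7·265 - 1 = 1854.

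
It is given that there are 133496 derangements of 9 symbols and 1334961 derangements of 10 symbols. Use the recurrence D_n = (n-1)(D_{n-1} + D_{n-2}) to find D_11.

D_11 = (11-1)·(D_10 + D_9) = 10·(1334961 + 133496) = 10·1468457 = 14684570.

14684570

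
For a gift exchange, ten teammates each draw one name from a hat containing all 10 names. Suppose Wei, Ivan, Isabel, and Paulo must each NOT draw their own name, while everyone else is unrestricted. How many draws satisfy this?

2399760

Inclusion-exclusion on the 4 forbidden self-matches:
Σ_{j=0}^{4} (-1)^j C(4,j)(10-j)!
= C(4,0)·10! - C(4,1)·9! + C(4,2)·8! - C(4,3)·7! + C(4,4)·6!
= 3628800 - 1451520 + 241920 - 20160 + 720
= 2399760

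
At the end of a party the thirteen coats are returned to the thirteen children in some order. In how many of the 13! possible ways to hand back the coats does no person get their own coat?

Recurrence: !13 = 13·!12 + (-1)^13.
!13 = 13·176214841 - 1 = 2290792932

2290792932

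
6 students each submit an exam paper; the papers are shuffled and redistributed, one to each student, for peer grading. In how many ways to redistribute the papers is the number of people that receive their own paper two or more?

Sum C(6,i)·!(6-i) for i = 2..6:
  i=2: C(6,2)·!4 = 15·9 = 135
  i=3: C(6,3)·!3 = 20·2 = 40
  i=4: C(6,4)·!2 = 15·1 = 15
  i=5: C(6,5)·!1 = 6·0 = 0
  i=6: C(6,6)·!0 = 1·1 = 1
Total = 191.

191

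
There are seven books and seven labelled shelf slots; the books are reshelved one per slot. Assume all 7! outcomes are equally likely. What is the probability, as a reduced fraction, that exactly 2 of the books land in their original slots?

11/60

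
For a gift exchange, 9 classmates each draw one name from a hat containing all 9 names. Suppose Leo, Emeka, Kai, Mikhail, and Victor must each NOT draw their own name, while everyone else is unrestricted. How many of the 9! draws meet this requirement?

205056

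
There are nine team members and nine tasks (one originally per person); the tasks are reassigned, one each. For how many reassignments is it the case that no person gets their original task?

!9 is the nearest integer to 9!/e.
9! = 362880, and 362880/e ≈ 133496.09, so !9 = 133496.

133496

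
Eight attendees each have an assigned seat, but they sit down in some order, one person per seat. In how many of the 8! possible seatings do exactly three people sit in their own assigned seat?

Pick the 3 fixed positions: C(8,3) = 56 ways.
The other 5 form a derangement: !5 = 44.
Total: 56 × 44 = 2464.

2464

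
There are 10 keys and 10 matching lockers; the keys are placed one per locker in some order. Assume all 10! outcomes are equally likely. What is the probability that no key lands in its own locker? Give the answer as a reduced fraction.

16481/44800

Favorable outcomes: !10 = 1334961.
Total outcomes: 10! = 3628800.
Probability = 1334961/3628800 = 16481/44800.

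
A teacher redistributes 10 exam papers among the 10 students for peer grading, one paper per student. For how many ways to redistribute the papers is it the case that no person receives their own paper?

1334961

The number of derangements of 10 is !10 = Σ_{k=0}^{10} (-1)^k·10!/k!
= 10! - 10!/1! + 10!/2! - 10!/3! + 10!/4! - 10!/5! + 10!/6! - 10!/7! + 10!/8! - 10!/9! + 10!/10!
= 3628800 - 3628800 + 1814400 - 604800 + 151200 - 30240 + 5040 - 720 + 90 - 10 + 1
= 1334961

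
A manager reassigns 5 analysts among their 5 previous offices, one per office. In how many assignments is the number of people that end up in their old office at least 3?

11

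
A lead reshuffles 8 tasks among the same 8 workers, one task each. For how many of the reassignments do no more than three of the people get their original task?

Sum C(8,i)·!(8-i) for i = 0..3:
  i=0: C(8,0)·!8 = 1·14833 = 14833
  i=1: C(8,1)·!7 = 8·1854 = 14832
  i=2: C(8,2)·!6 = 28·265 = 7420
  i=3: C(8,3)·!5 = 56·44 = 2464
Total = 39549.

39549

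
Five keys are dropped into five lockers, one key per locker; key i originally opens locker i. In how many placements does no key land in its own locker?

!5 is the nearest integer to 5!/e.
5! = 120, and 120/e ≈ 44.15, so !5 = 44.

44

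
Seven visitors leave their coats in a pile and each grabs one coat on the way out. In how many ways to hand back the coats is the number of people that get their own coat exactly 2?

Pick the 2 fixed positions: C(7,2) = 21 ways.
The remaining 5 must be deranged: !5 = 44.
Total: 21 × 44 = 924.

924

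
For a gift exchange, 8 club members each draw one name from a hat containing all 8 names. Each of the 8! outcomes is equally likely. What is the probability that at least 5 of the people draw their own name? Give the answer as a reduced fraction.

47/13440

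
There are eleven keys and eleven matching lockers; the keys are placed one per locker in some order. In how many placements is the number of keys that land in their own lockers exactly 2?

7342280

Choose which 2 of the 11 are fixed: C(11,2) = 55.
The other 9 form a derangement: !9 = 133496.
Total: 55 × 133496 = 7342280.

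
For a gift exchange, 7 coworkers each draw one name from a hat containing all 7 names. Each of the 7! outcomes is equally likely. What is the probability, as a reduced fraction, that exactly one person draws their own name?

53/144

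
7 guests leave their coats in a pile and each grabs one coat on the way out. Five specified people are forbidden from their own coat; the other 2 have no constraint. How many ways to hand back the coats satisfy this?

2428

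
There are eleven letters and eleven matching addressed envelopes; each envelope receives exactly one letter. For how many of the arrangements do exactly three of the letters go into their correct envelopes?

Pick the 3 fixed positions: C(11,3) = 165 ways.
The other 8 form a derangement: !8 = 14833.
Total: 165 × 14833 = 2447445.

2447445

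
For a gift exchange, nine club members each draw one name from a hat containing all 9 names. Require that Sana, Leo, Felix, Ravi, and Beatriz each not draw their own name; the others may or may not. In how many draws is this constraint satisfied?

Let A_j be the event that the j-th constrained one is fixed. By inclusion-exclusion over the 5 events:
Σ_{j=0}^{5} (-1)^j C(5,j)(9-j)!
= C(5,0)·9! - C(5,1)·8! + C(5,2)·7! - C(5,3)·6! + C(5,4)·5! - C(5,5)·4!
= 362880 - 201600 + 50400 - 7200 + 600 - 24
= 205056

205056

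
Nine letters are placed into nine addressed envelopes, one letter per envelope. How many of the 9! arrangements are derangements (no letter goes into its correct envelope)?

By inclusion-exclusion, !9 = Σ (-1)^k · 9!/k! for k=0..9
= 9! - 9!/1! + 9!/2! - 9!/3! + 9!/4! - 9!/5! + 9!/6! - 9!/7! + 9!/8! - 9!/9!
= 362880 - 362880 + 181440 - 60480 + 15120 - 3024 + 504 - 72 + 9 - 1
= 133496

133496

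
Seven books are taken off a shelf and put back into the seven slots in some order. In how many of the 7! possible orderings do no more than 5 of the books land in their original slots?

Sum C(7,i)·!(7-i) for i = 0..5:
  i=0: C(7,0)·!7 = 1·1854 = 1854
  i=1: C(7,1)·!6 = 7·265 = 1855
  i=2: C(7,2)·!5 = 21·44 = 924
  i=3: C(7,3)·!4 = 35·9 = 315
  i=4: C(7,4)·!3 = 35·2 = 70
  i=5: C(7,5)·!2 = 21·1 = 21
Total = 5039.

5039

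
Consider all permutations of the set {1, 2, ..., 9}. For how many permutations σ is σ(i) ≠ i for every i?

133496

By inclusion-exclusion, !9 = Σ (-1)^k · 9!/k! for k=0..9
= 9! - 9!/1! + 9!/2! - 9!/3! + 9!/4! - 9!/5! + 9!/6! - 9!/7! + 9!/8! - 9!/9!
= 362880 - 362880 + 181440 - 60480 + 15120 - 3024 + 504 - 72 + 9 - 1
= 133496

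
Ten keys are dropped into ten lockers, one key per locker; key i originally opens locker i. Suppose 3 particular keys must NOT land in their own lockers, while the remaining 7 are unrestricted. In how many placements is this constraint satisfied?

Let A_j be the event that the j-th constrained one is fixed. By inclusion-exclusion over the 3 events:
Σ_{j=0}^{3} (-1)^j C(3,j)(10-j)!
= C(3,0)·10! - C(3,1)·9! + C(3,2)·8! - C(3,3)·7!
= 3628800 - 1088640 + 120960 - 5040
= 2656080

2656080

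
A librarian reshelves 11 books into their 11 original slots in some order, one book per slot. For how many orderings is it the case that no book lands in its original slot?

14684570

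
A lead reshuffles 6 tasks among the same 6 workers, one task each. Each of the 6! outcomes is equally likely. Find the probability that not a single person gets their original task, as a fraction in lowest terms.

53/144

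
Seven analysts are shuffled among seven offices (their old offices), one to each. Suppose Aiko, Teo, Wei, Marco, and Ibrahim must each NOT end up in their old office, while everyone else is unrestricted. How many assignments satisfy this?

2428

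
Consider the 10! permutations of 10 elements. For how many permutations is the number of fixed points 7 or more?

286

# with exactly i fixed is C(10,i)·!(10-i); sum over i=7..10:
  i=7: C(10,7)·!3 = 120·2 = 240
  i=8: C(10,8)·!2 = 45·1 = 45
  i=9: C(10,9)·!1 = 10·0 = 0
  i=10: C(10,10)·!0 = 1·1 = 1
Total = 286.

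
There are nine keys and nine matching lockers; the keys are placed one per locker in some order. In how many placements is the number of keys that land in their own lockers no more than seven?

# with exactly i fixed is C(9,i)·!(9-i); sum over i=0..7:
  i=0: C(9,0)·!9 = 1·133496 = 133496
  i=1: C(9,1)·!8 = 9·14833 = 133497
  i=2: C(9,2)·!7 = 36·1854 = 66744
  i=3: C(9,3)·!6 = 84·265 = 22260
  i=4: C(9,4)·!5 = 126·44 = 5544
  i=5: C(9,5)·!4 = 126·9 = 1134
  i=6: C(9,6)·!3 = 84·2 = 168
  i=7: C(9,7)·!2 = 36·1 = 36
Total = 362879.

362879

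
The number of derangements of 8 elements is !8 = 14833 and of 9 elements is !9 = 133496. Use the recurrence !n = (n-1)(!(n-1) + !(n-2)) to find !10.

1334961

!10 = (10-1)·(!9 + !8) = 9·(133496 + 14833) = 9·148329 = 1334961.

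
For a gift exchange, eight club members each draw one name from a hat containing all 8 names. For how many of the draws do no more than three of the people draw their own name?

# with exactly i fixed is C(8,i)·!(8-i); sum over i=0..3:
  i=0: C(8,0)·!8 = 1·14833 = 14833
  i=1: C(8,1)·!7 = 8·1854 = 14832
  i=2: C(8,2)·!6 = 28·265 = 7420
  i=3: C(8,3)·!5 = 56·44 = 2464
Total = 39549.

39549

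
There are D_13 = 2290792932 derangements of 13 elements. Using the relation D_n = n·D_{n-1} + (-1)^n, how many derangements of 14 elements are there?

D_14 = 14·2290792932 + 1 = 32071101049.

32071101049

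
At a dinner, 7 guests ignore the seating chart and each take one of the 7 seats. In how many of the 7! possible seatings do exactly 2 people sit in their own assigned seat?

924

Pick the 2 fixed positions: C(7,2) = 21 ways.
The remaining 5 must be deranged: !5 = 44.
Total: 21 × 44 = 924.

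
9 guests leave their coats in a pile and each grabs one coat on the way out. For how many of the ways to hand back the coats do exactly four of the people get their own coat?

5544

Pick the 4 fixed positions: C(9,4) = 126 ways.
The remaining 5 must be deranged: !5 = 44.
Total: 126 × 44 = 5544.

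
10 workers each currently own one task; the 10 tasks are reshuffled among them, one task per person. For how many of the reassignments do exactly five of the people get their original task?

Pick the 5 fixed positions: C(10,5) = 252 ways.
The other 5 form a derangement: !5 = 44.
Total: 252 × 44 = 11088.

11088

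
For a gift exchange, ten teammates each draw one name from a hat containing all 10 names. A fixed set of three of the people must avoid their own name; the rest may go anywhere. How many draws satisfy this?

2656080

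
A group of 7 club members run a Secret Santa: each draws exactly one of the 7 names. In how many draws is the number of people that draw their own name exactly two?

Pick the 2 fixed positions: C(7,2) = 21 ways.
The remaining 5 must be deranged: !5 = 44.
Total: 21 × 44 = 924.

924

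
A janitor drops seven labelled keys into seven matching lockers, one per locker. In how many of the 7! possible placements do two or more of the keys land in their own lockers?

1331

Sum C(7,i)·!(7-i) for i = 2..7:
  i=2: C(7,2)·!5 = 21·44 = 924
  i=3: C(7,3)·!4 = 35·9 = 315
  i=4: C(7,4)·!3 = 35·2 = 70
  i=5: C(7,5)·!2 = 21·1 = 21
  i=6: C(7,6)·!1 = 7·0 = 0
  i=7: C(7,7)·!0 = 1·1 = 1
Total = 1331.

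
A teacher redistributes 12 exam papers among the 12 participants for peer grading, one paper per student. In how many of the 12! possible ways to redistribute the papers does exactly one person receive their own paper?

176214840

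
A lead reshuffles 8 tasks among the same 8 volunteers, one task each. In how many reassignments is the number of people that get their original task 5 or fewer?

40291

# with exactly i fixed is C(8,i)·!(8-i); sum over i=0..5:
  i=0: C(8,0)·!8 = 1·14833 = 14833
  i=1: C(8,1)·!7 = 8·1854 = 14832
  i=2: C(8,2)·!6 = 28·265 = 7420
  i=3: C(8,3)·!5 = 56·44 = 2464
  i=4: C(8,4)·!4 = 70·9 = 630
  i=5: C(8,5)·!3 = 56·2 = 112
Total = 40291.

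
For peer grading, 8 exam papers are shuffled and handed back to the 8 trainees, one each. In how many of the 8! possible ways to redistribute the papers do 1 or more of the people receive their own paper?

25487

Sum C(8,i)·!(8-i) for i = 1..8:
  i=1: C(8,1)·!7 = 8·1854 = 14832
  i=2: C(8,2)·!6 = 28·265 = 7420
  i=3: C(8,3)·!5 = 56·44 = 2464
  i=4: C(8,4)·!4 = 70·9 = 630
  i=5: C(8,5)·!3 = 56·2 = 112
  i=6: C(8,6)·!2 = 28·1 = 28
  i=7: C(8,7)·!1 = 8·0 = 0
  i=8: C(8,8)·!0 = 1·1 = 1
Total = 25487.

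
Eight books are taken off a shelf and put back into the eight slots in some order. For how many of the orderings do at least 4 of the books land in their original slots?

771

Sum C(8,i)·!(8-i) for i = 4..8:
  i=4: C(8,4)·!4 = 70·9 = 630
  i=5: C(8,5)·!3 = 56·2 = 112
  i=6: C(8,6)·!2 = 28·1 = 28
  i=7: C(8,7)·!1 = 8·0 = 0
  i=8: C(8,8)·!0 = 1·1 = 1
Total = 771.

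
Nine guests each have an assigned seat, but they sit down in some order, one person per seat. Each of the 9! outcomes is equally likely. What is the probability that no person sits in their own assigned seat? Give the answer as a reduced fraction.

16687/45360

Favorable outcomes: !9 = 133496.
Total outcomes: 9! = 362880.
Probability = 133496/362880 = 16687/45360.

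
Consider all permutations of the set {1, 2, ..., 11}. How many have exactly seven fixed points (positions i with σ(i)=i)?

Choose which 7 of the 11 are fixed: C(11,7) = 330.
The remaining 4 must be deranged: !4 = 9.
Total: 330 × 9 = 2970.

2970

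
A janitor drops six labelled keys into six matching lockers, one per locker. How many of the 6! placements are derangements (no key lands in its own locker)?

!6 = 6! · Σ_{k=0}^{6} (-1)^k/k!
= 6! - 6!/1! + 6!/2! - 6!/3! + 6!/4! - 6!/5! + 6!/6!
= 720 - 720 + 360 - 120 + 30 - 6 + 1
= 265

265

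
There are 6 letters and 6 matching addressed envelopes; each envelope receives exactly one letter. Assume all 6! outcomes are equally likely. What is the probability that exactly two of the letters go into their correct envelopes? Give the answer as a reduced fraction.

3/16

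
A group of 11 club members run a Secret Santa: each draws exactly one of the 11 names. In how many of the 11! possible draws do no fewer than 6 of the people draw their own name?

23684

# with exactly i fixed is C(11,i)·!(11-i); sum over i=6..11:
  i=6: C(11,6)·!5 = 462·44 = 20328
  i=7: C(11,7)·!4 = 330·9 = 2970
  i=8: C(11,8)·!3 = 165·2 = 330
  i=9: C(11,9)·!2 = 55·1 = 55
  i=10: C(11,10)·!1 = 11·0 = 0
  i=11: C(11,11)·!0 = 1·1 = 1
Total = 23684.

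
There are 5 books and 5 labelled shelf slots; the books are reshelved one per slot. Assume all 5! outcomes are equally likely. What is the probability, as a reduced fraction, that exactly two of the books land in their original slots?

Favorable outcomes: C(5,2)·!3 = 10·2 = 20.
Total outcomes: 5! = 120.
Probability = 20/120 = 1/6.

1/6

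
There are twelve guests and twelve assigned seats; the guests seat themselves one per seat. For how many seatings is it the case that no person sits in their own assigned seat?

176214841

!12 = 12! · Σ_{k=0}^{12} (-1)^k/k!
= 12! - 12!/1! + 12!/2! - 12!/3! + 12!/4! - 12!/5! + 12!/6! - 12!/7! + 12!/8! - 12!/9! + 12!/10! - 12!/11! + 12!/12!
= 479001600 - 479001600 + 239500800 - 79833600 + 19958400 - 3991680 + 665280 - 95040 + 11880 - 1320 + 132 - 12 + 1
= 176214841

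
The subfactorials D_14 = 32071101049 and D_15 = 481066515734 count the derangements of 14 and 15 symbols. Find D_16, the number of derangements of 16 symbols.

7697064251745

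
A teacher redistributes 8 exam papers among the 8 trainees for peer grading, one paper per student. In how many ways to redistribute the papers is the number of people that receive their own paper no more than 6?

# with exactly i fixed is C(8,i)·!(8-i); sum over i=0..6:
  i=0: C(8,0)·!8 = 1·14833 = 14833
  i=1: C(8,1)·!7 = 8·1854 = 14832
  i=2: C(8,2)·!6 = 28·265 = 7420
  i=3: C(8,3)·!5 = 56·44 = 2464
  i=4: C(8,4)·!4 = 70·9 = 630
  i=5: C(8,5)·!3 = 56·2 = 112
  i=6: C(8,6)·!2 = 28·1 = 28
Total = 40319.

40319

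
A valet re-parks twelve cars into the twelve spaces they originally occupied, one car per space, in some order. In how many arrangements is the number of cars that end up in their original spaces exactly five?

1468368

Choose which 5 of the 12 are fixed: C(12,5) = 792.
The other 7 form a derangement: !7 = 1854.
Total: 792 × 1854 = 1468368.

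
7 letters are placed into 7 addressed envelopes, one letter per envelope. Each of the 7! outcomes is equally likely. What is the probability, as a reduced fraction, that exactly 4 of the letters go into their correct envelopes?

1/72

Favorable outcomes: C(7,4)·!3 = 35·2 = 70.
Total outcomes: 7! = 5040.
Probability = 70/5040 = 1/72.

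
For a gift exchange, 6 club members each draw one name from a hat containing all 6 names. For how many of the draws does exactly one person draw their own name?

264

Pick the single fixed position: C(6,1) = 6 ways.
The other 5 form a derangement: !5 = 44.
Total: 6 × 44 = 264.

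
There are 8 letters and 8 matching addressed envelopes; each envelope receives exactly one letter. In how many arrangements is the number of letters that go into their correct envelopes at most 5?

40291

# with exactly i fixed is C(8,i)·!(8-i); sum over i=0..5:
  i=0: C(8,0)·!8 = 1·14833 = 14833
  i=1: C(8,1)·!7 = 8·1854 = 14832
  i=2: C(8,2)·!6 = 28·265 = 7420
  i=3: C(8,3)·!5 = 56·44 = 2464
  i=4: C(8,4)·!4 = 70·9 = 630
  i=5: C(8,5)·!3 = 56·2 = 112
Total = 40291.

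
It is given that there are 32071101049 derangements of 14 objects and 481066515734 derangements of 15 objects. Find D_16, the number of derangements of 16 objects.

7697064251745

D_16 = (16-1)·(D_15 + D_14) = 15·(481066515734 + 32071101049) = 15·513137616783 = 7697064251745.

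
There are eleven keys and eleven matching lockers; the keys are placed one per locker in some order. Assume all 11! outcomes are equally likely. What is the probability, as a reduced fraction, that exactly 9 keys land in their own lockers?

1/725760

Favorable outcomes: C(11,9)·!2 = 55·1 = 55.
Total outcomes: 11! = 39916800.
Probability = 55/39916800 = 1/725760.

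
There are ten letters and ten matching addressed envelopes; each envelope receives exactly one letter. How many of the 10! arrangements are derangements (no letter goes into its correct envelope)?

1334961

!10 is the nearest integer to 10!/e.
10! = 3628800, and 3628800/e ≈ 1334960.92, so !10 = 1334961.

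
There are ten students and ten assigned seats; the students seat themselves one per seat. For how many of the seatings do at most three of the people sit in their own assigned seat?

3559886

Sum C(10,i)·!(10-i) for i = 0..3:
  i=0: C(10,0)·!10 = 1·1334961 = 1334961
  i=1: C(10,1)·!9 = 10·133496 = 1334960
  i=2: C(10,2)·!8 = 45·14833 = 667485
  i=3: C(10,3)·!7 = 120·1854 = 222480
Total = 3559886.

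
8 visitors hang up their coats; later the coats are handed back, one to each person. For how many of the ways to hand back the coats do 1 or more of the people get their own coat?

Sum C(8,i)·!(8-i) for i = 1..8:
  i=1: C(8,1)·!7 = 8·1854 = 14832
  i=2: C(8,2)·!6 = 28·265 = 7420
  i=3: C(8,3)·!5 = 56·44 = 2464
  i=4: C(8,4)·!4 = 70·9 = 630
  i=5: C(8,5)·!3 = 56·2 = 112
  i=6: C(8,6)·!2 = 28·1 = 28
  i=7: C(8,7)·!1 = 8·0 = 0
  i=8: C(8,8)·!0 = 1·1 = 1
Total = 25487.

25487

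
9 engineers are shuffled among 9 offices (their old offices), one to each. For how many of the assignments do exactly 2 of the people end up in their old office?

66744

Pick the 2 fixed positions: C(9,2) = 36 ways.
The remaining 7 must be deranged: !7 = 1854.
Total: 36 × 1854 = 66744.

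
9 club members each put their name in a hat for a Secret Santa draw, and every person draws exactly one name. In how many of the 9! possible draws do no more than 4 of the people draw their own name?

361541

# with exactly i fixed is C(9,i)·!(9-i); sum over i=0..4:
  i=0: C(9,0)·!9 = 1·133496 = 133496
  i=1: C(9,1)·!8 = 9·14833 = 133497
  i=2: C(9,2)·!7 = 36·1854 = 66744
  i=3: C(9,3)·!6 = 84·265 = 22260
  i=4: C(9,4)·!5 = 126·44 = 5544
Total = 361541.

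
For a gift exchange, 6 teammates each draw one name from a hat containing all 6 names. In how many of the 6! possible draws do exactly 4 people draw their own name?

Pick the 4 fixed positions: C(6,4) = 15 ways.
The remaining 2 must be deranged: !2 = 1.
Total: 15 × 1 = 15.

15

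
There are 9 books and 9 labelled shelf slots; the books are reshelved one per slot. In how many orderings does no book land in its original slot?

133496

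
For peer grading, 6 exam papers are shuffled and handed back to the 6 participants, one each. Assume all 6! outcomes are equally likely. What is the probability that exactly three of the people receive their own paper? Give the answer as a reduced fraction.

Favorable outcomes: C(6,3)·!3 = 20·2 = 40.
Total outcomes: 6! = 720.
Probability = 40/720 = 1/18.

1/18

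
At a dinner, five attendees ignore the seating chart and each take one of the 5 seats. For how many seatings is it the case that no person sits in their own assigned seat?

44

Use !n = (n-1)(!(n-1) + !(n-2)).
!5 = 4·(9 + 2) = 4·11 = 44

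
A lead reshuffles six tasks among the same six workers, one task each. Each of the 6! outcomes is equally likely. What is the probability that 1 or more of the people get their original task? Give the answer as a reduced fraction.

91/144

Favorable outcomes: Σ_{i≥1} C(6,i)·!(6-i) = 6·44 + 15·9 + 20·2 + 15·1 + 6·0 + 1·1 = 455.
Total outcomes: 6! = 720.
Probability = 455/720 = 91/144.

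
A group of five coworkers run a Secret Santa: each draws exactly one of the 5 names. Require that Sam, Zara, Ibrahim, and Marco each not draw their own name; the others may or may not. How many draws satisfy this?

53

Let A_j be the event that the j-th constrained one is fixed. By inclusion-exclusion over the 4 events:
Σ_{j=0}^{4} (-1)^j C(4,j)(5-j)!
= C(4,0)·5! - C(4,1)·4! + C(4,2)·3! - C(4,3)·2! + C(4,4)·1!
= 120 - 96 + 36 - 8 + 1
= 53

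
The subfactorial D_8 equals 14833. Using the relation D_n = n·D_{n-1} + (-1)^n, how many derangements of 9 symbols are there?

D_9 = 9·14833 - 1 = 133496.

133496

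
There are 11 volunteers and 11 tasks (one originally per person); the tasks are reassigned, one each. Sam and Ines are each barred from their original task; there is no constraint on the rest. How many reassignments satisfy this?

33022080

Let A_j be the event that the j-th constrained one is fixed. By inclusion-exclusion over the 2 events:
Σ_{j=0}^{2} (-1)^j C(2,j)(11-j)!
= C(2,0)·11! - C(2,1)·10! + C(2,2)·9!
= 39916800 - 7257600 + 362880
= 33022080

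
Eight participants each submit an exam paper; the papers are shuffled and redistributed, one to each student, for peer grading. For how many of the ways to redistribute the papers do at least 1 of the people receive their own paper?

25487

Sum C(8,i)·!(8-i) for i = 1..8:
  i=1: C(8,1)·!7 = 8·1854 = 14832
  i=2: C(8,2)·!6 = 28·265 = 7420
  i=3: C(8,3)·!5 = 56·44 = 2464
  i=4: C(8,4)·!4 = 70·9 = 630
  i=5: C(8,5)·!3 = 56·2 = 112
  i=6: C(8,6)·!2 = 28·1 = 28
  i=7: C(8,7)·!1 = 8·0 = 0
  i=8: C(8,8)·!0 = 1·1 = 1
Total = 25487.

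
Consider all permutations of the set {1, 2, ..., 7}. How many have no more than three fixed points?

4948

Sum C(7,i)·!(7-i) for i = 0..3:
  i=0: C(7,0)·!7 = 1·1854 = 1854
  i=1: C(7,1)·!6 = 7·265 = 1855
  i=2: C(7,2)·!5 = 21·44 = 924
  i=3: C(7,3)·!4 = 35·9 = 315
Total = 4948.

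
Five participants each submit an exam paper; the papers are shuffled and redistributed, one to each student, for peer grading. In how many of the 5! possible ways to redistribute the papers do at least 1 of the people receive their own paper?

Sum C(5,i)·!(5-i) for i = 1..5:
  i=1: C(5,1)·!4 = 5·9 = 45
  i=2: C(5,2)·!3 = 10·2 = 20
  i=3: C(5,3)·!2 = 10·1 = 10
  i=4: C(5,4)·!1 = 5·0 = 0
  i=5: C(5,5)·!0 = 1·1 = 1
Total = 76.

76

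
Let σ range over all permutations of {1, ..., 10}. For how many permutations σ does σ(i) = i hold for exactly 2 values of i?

Pick the 2 fixed positions: C(10,2) = 45 ways.
The other 8 form a derangement: !8 = 14833.
Total: 45 × 14833 = 667485.

667485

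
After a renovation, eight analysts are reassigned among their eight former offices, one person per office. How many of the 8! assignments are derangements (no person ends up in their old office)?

14833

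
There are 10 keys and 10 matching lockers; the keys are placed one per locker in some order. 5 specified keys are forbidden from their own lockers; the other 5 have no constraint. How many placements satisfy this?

Let A_j be the event that the j-th constrained one is fixed. By inclusion-exclusion over the 5 events:
Σ_{j=0}^{5} (-1)^j C(5,j)(10-j)!
= C(5,0)·10! - C(5,1)·9! + C(5,2)·8! - C(5,3)·7! + C(5,4)·6! - C(5,5)·5!
= 3628800 - 1814400 + 403200 - 50400 + 3600 - 120
= 2170680

2170680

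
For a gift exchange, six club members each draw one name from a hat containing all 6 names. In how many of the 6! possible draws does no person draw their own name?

!6 is the nearest integer to 6!/e.
6! = 720, and 720/e ≈ 264.87, so !6 = 265.

265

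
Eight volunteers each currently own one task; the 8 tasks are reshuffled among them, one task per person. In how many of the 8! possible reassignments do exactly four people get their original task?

Choose which 4 of the 8 are fixed: C(8,4) = 70.
The other 4 form a derangement: !4 = 9.
Total: 70 × 9 = 630.

630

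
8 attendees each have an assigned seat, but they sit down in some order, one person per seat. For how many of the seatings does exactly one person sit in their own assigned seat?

Pick the single fixed position: C(8,1) = 8 ways.
The other 7 form a derangement: !7 = 1854.
Total: 8 × 1854 = 14832.

14832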